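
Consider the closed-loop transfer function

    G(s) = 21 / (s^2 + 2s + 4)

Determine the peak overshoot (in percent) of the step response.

Comparing s^2 + 2s + 4 to s^2 + 2ζωₙs + ωₙ²: ωₙ = 2 rad/s and ζ = 2/(2·2) = 0.5.
%OS = 100·exp(−πζ/√(1−ζ²)) = 100·exp(−π·0.5/√(1−0.5²)) ≈ 16.3%.

%OS ≈ 16.3%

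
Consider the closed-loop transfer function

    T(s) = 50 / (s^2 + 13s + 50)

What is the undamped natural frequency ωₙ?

ωₙ ≈ 7.071 rad/s

Compare the denominator to the standard form s^2 + 2ζωₙs + ωₙ².
ωₙ² = 50, so ωₙ = √50 ≈ 7.071 rad/s.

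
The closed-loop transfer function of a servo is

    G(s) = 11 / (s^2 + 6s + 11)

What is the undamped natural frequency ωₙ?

Compare the denominator to the standard form s^2 + 2ζωₙs + ωₙ².
ωₙ² = 11, so ωₙ = √11 ≈ 3.317 rad/s.

ωₙ ≈ 3.317 rad/s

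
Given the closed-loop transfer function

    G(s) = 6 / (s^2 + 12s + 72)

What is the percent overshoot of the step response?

%OS ≈ 4.32%

Comparing s^2 + 12s + 72 to s^2 + 2ζωₙs + ωₙ²: ωₙ = √72 ≈ 8.485 rad/s and ζ = 12/(2·√72) ≈ 0.7071.
%OS = 100·exp(−πζ/√(1−ζ²)) = 100·exp(−π·0.7071/√(1−0.7071²)) ≈ 4.32%.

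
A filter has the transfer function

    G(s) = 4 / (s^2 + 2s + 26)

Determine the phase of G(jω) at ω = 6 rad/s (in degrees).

At s = j6: numerator = 4, denominator = -10 + j12.
∠G = ∠num − ∠den = 0° − (129.81°) = -129.8°.

∠G(j6) ≈ -129.8°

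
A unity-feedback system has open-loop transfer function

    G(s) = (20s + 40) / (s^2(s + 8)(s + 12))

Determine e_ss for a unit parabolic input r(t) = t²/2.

e_ss = 2.400

G(s) has 2 poles at the origin.
This is a Type 2 system. Ka = lim_{s→0} s^2·G(s) = 40/96 = 5/12.
e_ss = 1/Ka = 1/(5/12) = 12/5 ≈ 2.400.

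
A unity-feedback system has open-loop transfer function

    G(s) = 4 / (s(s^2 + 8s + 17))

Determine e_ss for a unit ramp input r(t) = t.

G(s) has one pole at the origin.
This is a Type 1 system. Kv = lim_{s→0} s·G(s) = 4/17.
e_ss = 1/Kv = 1/(4/17) = 17/4 ≈ 4.250.

e_ss = 4.250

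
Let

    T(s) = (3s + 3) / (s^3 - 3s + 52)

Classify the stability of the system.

The denominator s^3 - 3s + 52 factors as (s^2 - 4s + 13)(s + 4), giving poles at s = 2 ± 3j, -4.
Since the pole(s) at s = 2 ± 3j lie in the right half-plane, the system is unstable.

unstable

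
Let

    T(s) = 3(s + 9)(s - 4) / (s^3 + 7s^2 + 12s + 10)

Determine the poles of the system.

The poles are the roots of the denominator s^3 + 7s^2 + 12s + 10 = 0.
Trying s = -5: the polynomial evaluates to 0, so (s + 5) is a factor.
Dividing out leaves s^2 + 2s + 2 = 0.
The quadratic formula then gives s = -1 ± 1j.

s = -1 ± j, -5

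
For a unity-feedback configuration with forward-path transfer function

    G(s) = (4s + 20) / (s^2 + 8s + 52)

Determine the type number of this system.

The denominator has no factor of s at the origin — no free integrator — so this is a Type 0 system.

Type 0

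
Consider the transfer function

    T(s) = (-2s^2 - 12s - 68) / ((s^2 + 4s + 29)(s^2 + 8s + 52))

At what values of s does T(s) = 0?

Set the numerator to zero: -2s^2 - 12s - 68 = 0, i.e. -2·(s^2 + 6s + 34) = 0.
Factoring: (s^2 + 6s + 34) = 0.

s = -3 + 5j, -3 - 5j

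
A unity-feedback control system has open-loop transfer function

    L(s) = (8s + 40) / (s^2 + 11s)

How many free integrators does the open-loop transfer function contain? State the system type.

Type 1

Factor s from the denominator: s^2 + 11s = s·(s + 11).
There is 1 pole at the origin, so the system is Type 1.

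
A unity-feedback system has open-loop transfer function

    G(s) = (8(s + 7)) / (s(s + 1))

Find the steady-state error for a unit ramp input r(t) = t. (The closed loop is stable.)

G(s) has one pole at the origin.
This is a Type 1 system. Kv = lim_{s→0} s·G(s) = 56/1.
e_ss = 1/Kv = 1/(56) = 1/56 ≈ 0.01786.

e_ss = 0.01786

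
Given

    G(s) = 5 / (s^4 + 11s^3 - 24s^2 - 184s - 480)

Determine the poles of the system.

s = -2 ± 2j, 5, -12

The poles are the roots of the denominator s^4 + 11s^3 - 24s^2 - 184s - 480 = 0.
Trying s = 5: the polynomial evaluates to 0, so (s - 5) is a factor.
Dividing out leaves s^3 + 16s^2 + 56s + 96 = 0.
This factors further as (s^2 + 4s + 8)(s + 12) = 0.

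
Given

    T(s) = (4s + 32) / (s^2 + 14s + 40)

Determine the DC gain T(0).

Set s = 0: T(0) = (32) / (40) = 4/5.

T(0) = 4/5 ≈ 0.8000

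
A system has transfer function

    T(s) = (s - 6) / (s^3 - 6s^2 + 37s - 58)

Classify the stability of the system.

The denominator s^3 - 6s^2 + 37s - 58 factors as (s^2 - 4s + 29)(s - 2), giving poles at s = 2 ± 5j, 2.
Since the pole(s) at s = 2 + 5j, 2 - 5j, 2 lie in the right half-plane, the system is unstable.

unstable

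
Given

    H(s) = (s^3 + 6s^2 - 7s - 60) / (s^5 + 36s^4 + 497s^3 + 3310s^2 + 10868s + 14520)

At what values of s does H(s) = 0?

s = -5, -4, 3

Set the numerator to zero: s^3 + 6s^2 - 7s - 60 = 0.
Factoring: (s + 5)(s + 4)(s - 3) = 0.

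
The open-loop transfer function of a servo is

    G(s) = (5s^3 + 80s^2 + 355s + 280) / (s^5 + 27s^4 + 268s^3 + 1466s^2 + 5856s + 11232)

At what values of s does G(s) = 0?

s = -8, -1, -7

Set the numerator to zero: 5s^3 + 80s^2 + 355s + 280 = 0, i.e. 5·(s^3 + 16s^2 + 71s + 56) = 0.
Factoring: (s + 8)(s + 1)(s + 7) = 0.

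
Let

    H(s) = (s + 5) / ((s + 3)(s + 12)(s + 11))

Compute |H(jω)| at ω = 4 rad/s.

|H(j4)| ≈ 0.008650

Substitute s = j4: numerator = 5 + j4, denominator = -20 + j740.
|H(j4)| = |5 + j4| / |-20 + j740| = 6.4031 / 740.27 ≈ 0.008650.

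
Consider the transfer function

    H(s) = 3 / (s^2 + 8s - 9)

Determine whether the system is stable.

The denominator s^2 + 8s - 9 factors as (s + 9)(s - 1), giving poles at s = -9, 1.
Since the pole(s) at s = 1 lie in the right half-plane, the system is unstable.

unstable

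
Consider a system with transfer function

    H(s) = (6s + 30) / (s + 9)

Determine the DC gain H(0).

H(0) = 10/3 ≈ 3.333

Set s = 0: H(0) = (30) / (9) = 10/3.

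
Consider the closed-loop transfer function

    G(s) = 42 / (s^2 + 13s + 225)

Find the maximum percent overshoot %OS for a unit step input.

Comparing s^2 + 13s + 225 to s^2 + 2ζωₙs + ωₙ²: ωₙ = 15 rad/s and ζ = 13/(2·15) ≈ 0.4333.
%OS = 100·exp(−πζ/√(1−ζ²)) = 100·exp(−π·0.4333/√(1−0.4333²)) ≈ 22.1%.

%OS ≈ 22.1%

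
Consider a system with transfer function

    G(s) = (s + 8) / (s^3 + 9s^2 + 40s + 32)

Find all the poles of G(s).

s = -4 + 4j, -4 - 4j, -1

The poles are the roots of the denominator s^3 + 9s^2 + 40s + 32 = 0.
Trying s = -1: the polynomial evaluates to 0, so (s + 1) is a factor.
Dividing out leaves s^2 + 8s + 32 = 0.
The quadratic formula then gives s = -4 ± 4j.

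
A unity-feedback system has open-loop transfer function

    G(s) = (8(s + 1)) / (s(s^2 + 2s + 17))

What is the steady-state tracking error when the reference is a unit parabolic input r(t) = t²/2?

G(s) has one pole at the origin.
This is a Type 1 system; Ka = lim_{s→0} s^2·G(s) = 0, so the steady-state error for a parabola input is infinite.

e_ss = ∞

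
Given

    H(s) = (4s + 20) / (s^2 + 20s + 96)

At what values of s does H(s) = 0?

Set the numerator to zero: 4s + 20 = 0, i.e. 4·(s + 5) = 0.
So s = -5.

s = -5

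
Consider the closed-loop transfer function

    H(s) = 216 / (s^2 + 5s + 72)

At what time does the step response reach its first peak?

Comparing s^2 + 5s + 72 to s^2 + 2ζωₙs + ωₙ²: ωₙ = √72 ≈ 8.485 rad/s and ζ = 5/(2·√72) ≈ 0.2946.
ζωₙ = 5/2 = 2.5, so ω_d = ωₙ√(1−ζ²) = √(ωₙ² − (ζωₙ)²) = √(72 − 2.5²) = √65.75 ≈ 8.109 rad/s.
t_p = π/ω_d = π/8.109 ≈ 0.3874 s.

t_p ≈ 0.3874 s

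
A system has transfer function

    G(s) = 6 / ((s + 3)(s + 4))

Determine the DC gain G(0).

Set s = 0: G(0) = (6) / (12) = 1/2.

G(0) = 1/2 ≈ 0.5000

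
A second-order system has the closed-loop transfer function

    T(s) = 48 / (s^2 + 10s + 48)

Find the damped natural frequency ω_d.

Comparing s^2 + 10s + 48 to s^2 + 2ζωₙs + ωₙ²: ωₙ = √48 ≈ 6.928 rad/s and ζ = 10/(2·√48) ≈ 0.7217.
ζωₙ = 10/2 = 5, so ω_d = ωₙ√(1−ζ²) = √(ωₙ² − (ζωₙ)²) = √(48 − 5²) = √23 ≈ 4.796 rad/s.

ω_d ≈ 4.796 rad/s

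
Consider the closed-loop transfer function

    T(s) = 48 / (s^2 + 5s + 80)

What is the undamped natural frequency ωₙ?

Compare the denominator to the standard form s^2 + 2ζωₙs + ωₙ².
ωₙ² = 80, so ωₙ = √80 ≈ 8.944 rad/s.

ωₙ ≈ 8.944 rad/s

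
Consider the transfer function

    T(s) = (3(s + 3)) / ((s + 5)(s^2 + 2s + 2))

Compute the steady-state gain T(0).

T(0) = 9/10 ≈ 0.9000

At s = 0 each factor (s + a) contributes a and each (s^2 + bs + c) contributes c.
T(0) = 3·(3) / ((5) · (2)) = 9/10 = 9/10.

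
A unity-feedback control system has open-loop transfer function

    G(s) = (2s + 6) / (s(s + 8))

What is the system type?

Type 1

The denominator has 1 factor of s at the origin (free integrator), so this is a Type 1 system.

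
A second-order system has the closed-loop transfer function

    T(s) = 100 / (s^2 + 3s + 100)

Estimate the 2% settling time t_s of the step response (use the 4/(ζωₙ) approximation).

Comparing s^2 + 3s + 100 to s^2 + 2ζωₙs + ωₙ²: ωₙ = 10 rad/s and ζ = 3/(2·10) = 0.15.
ζωₙ = 3/2 = 1.5, so t_s ≈ 4/(ζωₙ) = 4/1.5 ≈ 2.667 s.

t_s ≈ 2.667 s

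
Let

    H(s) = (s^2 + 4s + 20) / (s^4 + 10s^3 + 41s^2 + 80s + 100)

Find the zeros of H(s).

Set the numerator to zero: s^2 + 4s + 20 = 0.
Factoring: (s^2 + 4s + 20) = 0.

s = -2 + 4j, -2 - 4j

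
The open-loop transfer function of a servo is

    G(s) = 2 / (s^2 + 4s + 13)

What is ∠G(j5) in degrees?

∠G(j5) ≈ -121.0°

At s = j5: numerator = 2, denominator = -12 + j20.
∠G = ∠num − ∠den = 0° − (120.96°) = -121.0°.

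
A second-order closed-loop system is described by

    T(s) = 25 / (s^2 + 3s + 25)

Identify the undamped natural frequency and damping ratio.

Compare the denominator to the standard form s^2 + 2ζωₙs + ωₙ².
ωₙ² = 25, so ωₙ = 5 rad/s.
2ζωₙ = 3, so ζ = 3/(2·5) = 0.3.

ωₙ = 5 rad/s, ζ = 0.3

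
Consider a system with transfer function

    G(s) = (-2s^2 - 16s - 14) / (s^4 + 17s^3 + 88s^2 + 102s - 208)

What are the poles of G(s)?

s = -5 ± j, -8, 1

The poles are the roots of the denominator s^4 + 17s^3 + 88s^2 + 102s - 208 = 0.
Trying s = -8: the polynomial evaluates to 0, so (s + 8) is a factor.
Dividing out leaves s^3 + 9s^2 + 16s - 26 = 0.
This factors further as (s^2 + 10s + 26)(s - 1) = 0.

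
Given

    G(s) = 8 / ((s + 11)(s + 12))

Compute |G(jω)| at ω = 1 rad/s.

|G(j1)| ≈ 0.06015

Substitute s = j1: numerator = 8, denominator = 131 + j23.
|G(j1)| = |8| / |131 + j23| = 8 / 133.00 ≈ 0.06015.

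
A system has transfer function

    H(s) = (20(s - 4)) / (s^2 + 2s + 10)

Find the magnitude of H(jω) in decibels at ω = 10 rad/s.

|H(j10)|_dB ≈ 7.37 dB

Substitute s = j10: numerator = -80 + j200, denominator = -90 + j20.
|H(j10)| = |-80 + j200| / |-90 + j20| = 215.41 / 92.195 ≈ 2.336.
In decibels: 20·log₁₀(2.336) ≈ 7.37 dB.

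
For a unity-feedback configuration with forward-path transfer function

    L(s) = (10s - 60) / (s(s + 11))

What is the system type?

Type 1

The denominator has 1 factor of s at the origin (free integrator), so this is a Type 1 system.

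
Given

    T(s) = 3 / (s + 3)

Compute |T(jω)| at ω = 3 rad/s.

Substitute s = j3: numerator = 3, denominator = 3 + j3.
|T(j3)| = |3| / |3 + j3| = 3 / 4.2426 ≈ 0.7071.

|T(j3)| ≈ 0.7071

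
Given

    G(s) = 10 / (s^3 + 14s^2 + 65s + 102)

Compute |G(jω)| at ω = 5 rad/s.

Substitute s = j5: numerator = 10, denominator = -248 + j200.
|G(j5)| = |10| / |-248 + j200| = 10 / 318.60 ≈ 0.03139.

|G(j5)| ≈ 0.03139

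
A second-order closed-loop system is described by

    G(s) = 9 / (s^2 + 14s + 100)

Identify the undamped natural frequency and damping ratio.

Compare the denominator to the standard form s^2 + 2ζωₙs + ωₙ².
ωₙ² = 100, so ωₙ = 10 rad/s.
2ζωₙ = 14, so ζ = 14/(2·10) = 0.7.

ωₙ = 10 rad/s, ζ = 0.7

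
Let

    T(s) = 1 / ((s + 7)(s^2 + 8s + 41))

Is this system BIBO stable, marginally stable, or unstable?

The poles can be read from the denominator factors: s = -7, -4 + 5j, -4 - 5j.
Since all poles lie strictly in the left half-plane, the system is stable.

stable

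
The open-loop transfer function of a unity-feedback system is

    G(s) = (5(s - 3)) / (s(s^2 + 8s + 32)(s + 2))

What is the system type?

The denominator has 1 factor of s at the origin (free integrator), so this is a Type 1 system.

Type 1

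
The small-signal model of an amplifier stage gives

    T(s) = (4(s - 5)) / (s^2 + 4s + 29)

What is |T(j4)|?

Substitute s = j4: numerator = -20 + j16, denominator = 13 + j16.
|T(j4)| = |-20 + j16| / |13 + j16| = 25.612 / 20.616 ≈ 1.242.

|T(j4)| ≈ 1.242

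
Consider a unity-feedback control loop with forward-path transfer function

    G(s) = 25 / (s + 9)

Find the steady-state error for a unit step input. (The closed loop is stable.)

G(s) has no poles at the origin.
This is a Type 0 system. Kp = lim_{s→0} G(s) = 25/9.
e_ss = 1/(1 + Kp) = 1/(1 + 25/9) = 9/34 ≈ 0.2647.

e_ss = 0.2647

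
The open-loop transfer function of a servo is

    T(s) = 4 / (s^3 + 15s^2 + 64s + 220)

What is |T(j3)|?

Substitute s = j3: numerator = 4, denominator = 85 + j165.
|T(j3)| = |4| / |85 + j165| = 4 / 185.61 ≈ 0.02155.

|T(j3)| ≈ 0.02155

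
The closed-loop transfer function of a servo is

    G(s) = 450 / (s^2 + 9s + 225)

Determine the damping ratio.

Compare the denominator to the standard form s^2 + 2ζωₙs + ωₙ².
ωₙ² = 225, so ωₙ = 15 rad/s.
2ζωₙ = 9, so ζ = 9/(2·15) = 0.3.
With ζ = 0.3 the response is underdamped.

ζ = 0.3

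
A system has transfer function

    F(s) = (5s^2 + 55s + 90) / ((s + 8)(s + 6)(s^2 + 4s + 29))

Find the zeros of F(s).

s = -2, -9

Set the numerator to zero: 5s^2 + 55s + 90 = 0, i.e. 5·(s^2 + 11s + 18) = 0.
Factoring: (s + 2)(s + 9) = 0.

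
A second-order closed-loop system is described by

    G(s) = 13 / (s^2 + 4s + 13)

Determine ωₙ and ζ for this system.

Compare the denominator to the standard form s^2 + 2ζωₙs + ωₙ².
ωₙ² = 13, so ωₙ = √13 ≈ 3.606 rad/s.
2ζωₙ = 4, so ζ = 4/(2·√13) ≈ 0.5547.

ωₙ ≈ 3.606 rad/s, ζ ≈ 0.5547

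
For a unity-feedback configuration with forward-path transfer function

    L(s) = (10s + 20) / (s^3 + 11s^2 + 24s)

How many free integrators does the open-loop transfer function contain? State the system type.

Factor s from the denominator: s^3 + 11s^2 + 24s = s·(s^2 + 11s + 24).
There is 1 pole at the origin, so the system is Type 1.

Type 1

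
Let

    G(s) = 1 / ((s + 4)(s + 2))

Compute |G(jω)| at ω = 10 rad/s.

|G(j10)| ≈ 0.009104

Substitute s = j10: numerator = 1, denominator = -92 + j60.
|G(j10)| = |1| / |-92 + j60| = 1 / 109.84 ≈ 0.009104.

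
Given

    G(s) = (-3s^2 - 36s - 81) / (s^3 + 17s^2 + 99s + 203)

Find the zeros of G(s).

s = -3, -9

Set the numerator to zero: -3s^2 - 36s - 81 = 0, i.e. -3·(s^2 + 12s + 27) = 0.
Factoring: (s + 3)(s + 9) = 0.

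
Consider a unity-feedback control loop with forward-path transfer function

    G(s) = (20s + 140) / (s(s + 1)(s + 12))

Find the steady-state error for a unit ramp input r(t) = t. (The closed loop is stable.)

e_ss = 0.08571

G(s) has one pole at the origin.
This is a Type 1 system. Kv = lim_{s→0} s·G(s) = 140/12 = 35/3.
e_ss = 1/Kv = 1/(35/3) = 3/35 ≈ 0.08571.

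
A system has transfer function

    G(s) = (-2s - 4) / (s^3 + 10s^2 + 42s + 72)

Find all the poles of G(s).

The poles are the roots of the denominator s^3 + 10s^2 + 42s + 72 = 0.
Trying s = -4: the polynomial evaluates to 0, so (s + 4) is a factor.
Dividing out leaves s^2 + 6s + 18 = 0.
The quadratic formula then gives s = -3 ± 3j.

s = -4, -3 + 3j, -3 - 3j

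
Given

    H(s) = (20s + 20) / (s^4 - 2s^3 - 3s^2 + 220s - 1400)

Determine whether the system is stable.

The denominator s^4 - 2s^3 - 3s^2 + 220s - 1400 factors as (s^2 - 4s + 40)(s + 7)(s - 5), giving poles at s = 2 ± 6j, -7, 5.
Since the pole(s) at s = 2 + 6j, 2 - 6j, 5 lie in the right half-plane, the system is unstable.

unstable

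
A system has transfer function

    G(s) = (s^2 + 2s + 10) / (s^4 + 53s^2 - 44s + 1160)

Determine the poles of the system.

The poles are the roots of the denominator s^4 + 53s^2 - 44s + 1160 = 0.
No real roots exist; factor into two real quadratics: (s^2 - 4s + 29)(s^2 + 4s + 40) = 0.
Each quadratic gives a conjugate pair via the quadratic formula.

s = 2 + 5j, 2 - 5j, -2 + 6j, -2 - 6j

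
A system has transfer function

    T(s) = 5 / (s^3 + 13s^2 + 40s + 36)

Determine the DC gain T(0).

T(0) = 5/36 ≈ 0.1389

Set s = 0: T(0) = (5) / (36) = 5/36.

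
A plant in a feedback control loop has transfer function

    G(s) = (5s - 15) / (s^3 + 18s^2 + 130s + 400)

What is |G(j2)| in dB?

|G(j2)|_dB ≈ -27.2 dB

Substitute s = j2: numerator = -15 + j10, denominator = 328 + j252.
|G(j2)| = |-15 + j10| / |328 + j252| = 18.028 / 413.63 ≈ 0.04358.
In decibels: 20·log₁₀(0.04358) ≈ -27.2 dB.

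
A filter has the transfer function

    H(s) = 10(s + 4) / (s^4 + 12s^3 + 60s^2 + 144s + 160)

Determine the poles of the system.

s = -4 + 2j, -4 - 2j, -2 + 2j, -2 - 2j

The poles are the roots of the denominator s^4 + 12s^3 + 60s^2 + 144s + 160 = 0.
No real roots exist; factor into two real quadratics: (s^2 + 8s + 20)(s^2 + 4s + 8) = 0.
Each quadratic gives a conjugate pair via the quadratic formula.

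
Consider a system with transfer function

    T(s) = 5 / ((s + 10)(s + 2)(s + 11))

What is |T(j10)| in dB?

|T(j10)|_dB ≈ -52.6 dB

Substitute s = j10: numerator = 5, denominator = -2080 + j520.
|T(j10)| = |5| / |-2080 + j520| = 5 / 2144.0 ≈ 0.002332.
In decibels: 20·log₁₀(0.002332) ≈ -52.6 dB.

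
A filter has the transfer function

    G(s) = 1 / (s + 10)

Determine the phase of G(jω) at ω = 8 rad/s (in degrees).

∠G(j8) ≈ -38.66°

At s = j8: numerator = 1, denominator = 10 + j8.
∠G = ∠num − ∠den = 0° − (38.660°) = -38.66°.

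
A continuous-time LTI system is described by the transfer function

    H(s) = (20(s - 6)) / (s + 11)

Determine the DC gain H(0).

At s = 0 each factor (s + a) contributes a and each (s^2 + bs + c) contributes c.
H(0) = 20·(-6) / ((11)) = -120/11 = -120/11.

H(0) = -120/11 ≈ -10.91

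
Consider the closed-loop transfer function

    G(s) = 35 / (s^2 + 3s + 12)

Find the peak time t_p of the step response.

Comparing s^2 + 3s + 12 to s^2 + 2ζωₙs + ωₙ²: ωₙ = √12 ≈ 3.464 rad/s and ζ = 3/(2·√12) ≈ 0.4330.
ζωₙ = 3/2 = 1.5, so ω_d = ωₙ√(1−ζ²) = √(ωₙ² − (ζωₙ)²) = √(12 − 1.5²) = √9.75 ≈ 3.122 rad/s.
t_p = π/ω_d = π/3.122 ≈ 1.006 s.

t_p ≈ 1.006 s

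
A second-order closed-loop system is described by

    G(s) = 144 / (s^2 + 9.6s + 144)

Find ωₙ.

ωₙ = 12 rad/s

Compare the denominator to the standard form s^2 + 2ζωₙs + ωₙ².
ωₙ² = 144, so ωₙ = 12 rad/s.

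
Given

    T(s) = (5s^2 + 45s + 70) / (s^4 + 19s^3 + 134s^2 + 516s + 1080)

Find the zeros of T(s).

s = -2, -7

Set the numerator to zero: 5s^2 + 45s + 70 = 0, i.e. 5·(s^2 + 9s + 14) = 0.
Factoring: (s + 2)(s + 7) = 0.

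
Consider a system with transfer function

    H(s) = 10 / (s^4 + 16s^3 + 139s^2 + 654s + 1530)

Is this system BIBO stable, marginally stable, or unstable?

stable

The denominator s^4 + 16s^3 + 139s^2 + 654s + 1530 factors as (s^2 + 6s + 45)(s^2 + 10s + 34), giving poles at s = -3 ± 6j, -5 ± 3j.
Since all poles lie strictly in the left half-plane, the system is stable.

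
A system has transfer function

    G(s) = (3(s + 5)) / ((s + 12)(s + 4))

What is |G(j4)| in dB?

|G(j4)|_dB ≈ -11.4 dB

Substitute s = j4: numerator = 15 + j12, denominator = 32 + j64.
|G(j4)| = |15 + j12| / |32 + j64| = 19.209 / 71.554 ≈ 0.2685.
In decibels: 20·log₁₀(0.2685) ≈ -11.4 dB.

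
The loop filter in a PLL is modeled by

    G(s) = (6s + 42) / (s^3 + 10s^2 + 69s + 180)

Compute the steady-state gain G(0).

Set s = 0: G(0) = (42) / (180) = 7/30.

G(0) = 7/30 ≈ 0.2333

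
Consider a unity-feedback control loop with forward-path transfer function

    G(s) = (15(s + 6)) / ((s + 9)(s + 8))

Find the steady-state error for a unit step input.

G(s) has no poles at the origin.
This is a Type 0 system. Kp = lim_{s→0} G(s) = 90/72 = 5/4.
e_ss = 1/(1 + Kp) = 1/(1 + 5/4) = 4/9 ≈ 0.4444.

e_ss = 0.4444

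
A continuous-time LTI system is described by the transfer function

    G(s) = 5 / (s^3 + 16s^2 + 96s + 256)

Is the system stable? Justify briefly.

stable

The denominator s^3 + 16s^2 + 96s + 256 factors as (s + 8)(s^2 + 8s + 32), giving poles at s = -8, -4 + 4j, -4 - 4j.
Since all poles lie strictly in the left half-plane, the system is stable.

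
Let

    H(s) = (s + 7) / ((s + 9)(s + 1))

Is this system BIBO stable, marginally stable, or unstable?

stable

The poles can be read from the denominator factors: s = -9, -1.
Since all poles lie strictly in the left half-plane, the system is stable.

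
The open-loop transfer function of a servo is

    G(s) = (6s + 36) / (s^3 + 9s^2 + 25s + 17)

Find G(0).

Set s = 0: G(0) = (36) / (17) = 36/17.

G(0) = 36/17 ≈ 2.118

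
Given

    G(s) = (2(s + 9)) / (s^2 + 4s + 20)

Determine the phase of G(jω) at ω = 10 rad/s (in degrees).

∠G(j10) ≈ -105.4°

At s = j10: numerator = 18 + j20, denominator = -80 + j40.
∠G = ∠num − ∠den = 48.013° − (153.43°) = -105.4°.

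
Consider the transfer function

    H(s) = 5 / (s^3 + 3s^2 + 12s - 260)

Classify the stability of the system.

unstable

The denominator s^3 + 3s^2 + 12s - 260 factors as (s^2 + 8s + 52)(s - 5), giving poles at s = -4 + 6j, -4 - 6j, 5.
Since the pole(s) at s = 5 lie in the right half-plane, the system is unstable.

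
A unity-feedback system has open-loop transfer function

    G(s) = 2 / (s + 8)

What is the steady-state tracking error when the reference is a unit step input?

G(s) has no poles at the origin.
This is a Type 0 system. Kp = lim_{s→0} G(s) = 2/8 = 1/4.
e_ss = 1/(1 + Kp) = 1/(1 + 1/4) = 4/5 ≈ 0.8000.

e_ss = 0.8000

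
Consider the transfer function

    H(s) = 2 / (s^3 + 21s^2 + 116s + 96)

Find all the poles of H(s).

The poles are the roots of the denominator s^3 + 21s^2 + 116s + 96 = 0.
Trying s = -8: the polynomial evaluates to 0, so (s + 8) is a factor.
Dividing out leaves s^2 + 13s + 12 = 0.
Factoring the quadratic: (s + 1)(s + 12) = 0.

s = -8, -1, -12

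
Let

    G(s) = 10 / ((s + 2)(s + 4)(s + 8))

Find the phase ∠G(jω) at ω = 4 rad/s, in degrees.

∠G(j4) ≈ -135°

At s = j4: numerator = 10, denominator = -160 + j160.
∠G = ∠num − ∠den = 0° − (135°) = -135°.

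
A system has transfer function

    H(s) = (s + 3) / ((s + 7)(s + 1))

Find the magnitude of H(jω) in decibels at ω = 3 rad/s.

|H(j3)|_dB ≈ -15.1 dB

Substitute s = j3: numerator = 3 + j3, denominator = -2 + j24.
|H(j3)| = |3 + j3| / |-2 + j24| = 4.2426 / 24.083 ≈ 0.1762.
In decibels: 20·log₁₀(0.1762) ≈ -15.1 dB.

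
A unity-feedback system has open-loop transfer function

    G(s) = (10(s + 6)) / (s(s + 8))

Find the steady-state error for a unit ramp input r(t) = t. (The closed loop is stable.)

e_ss = 0.1333

G(s) has one pole at the origin.
This is a Type 1 system. Kv = lim_{s→0} s·G(s) = 60/8 = 15/2.
e_ss = 1/Kv = 1/(15/2) = 2/15 ≈ 0.1333.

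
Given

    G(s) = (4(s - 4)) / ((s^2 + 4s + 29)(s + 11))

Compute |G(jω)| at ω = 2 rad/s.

|G(j2)| ≈ 0.06096

Substitute s = j2: numerator = -16 + j8, denominator = 259 + j138.
|G(j2)| = |-16 + j8| / |259 + j138| = 17.889 / 293.47 ≈ 0.06096.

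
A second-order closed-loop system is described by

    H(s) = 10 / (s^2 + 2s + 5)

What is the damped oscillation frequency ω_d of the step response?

Comparing s^2 + 2s + 5 to s^2 + 2ζωₙs + ωₙ²: ωₙ = √5 ≈ 2.236 rad/s and ζ = 2/(2·√5) ≈ 0.4472.
ζωₙ = 2/2 = 1, so ω_d = ωₙ√(1−ζ²) = √(ωₙ² − (ζωₙ)²) = √(5 − 1²) = √4 = 2 rad/s.

ω_d = 2 rad/s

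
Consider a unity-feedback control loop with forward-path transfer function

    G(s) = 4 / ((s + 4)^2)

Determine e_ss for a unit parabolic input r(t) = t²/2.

e_ss = ∞

G(s) has no poles at the origin.
This is a Type 0 system; Ka = lim_{s→0} s^2·G(s) = 0, so the steady-state error for a parabola input is infinite.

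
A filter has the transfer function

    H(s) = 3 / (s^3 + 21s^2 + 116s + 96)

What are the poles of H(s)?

The poles are the roots of the denominator s^3 + 21s^2 + 116s + 96 = 0.
Trying s = -8: the polynomial evaluates to 0, so (s + 8) is a factor.
Dividing out leaves s^2 + 13s + 12 = 0.
Factoring the quadratic: (s + 12)(s + 1) = 0.

s = -8, -12, -1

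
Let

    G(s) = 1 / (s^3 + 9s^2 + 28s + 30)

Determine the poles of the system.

The poles are the roots of the denominator s^3 + 9s^2 + 28s + 30 = 0.
Trying s = -3: the polynomial evaluates to 0, so (s + 3) is a factor.
Dividing out leaves s^2 + 6s + 10 = 0.
The quadratic formula then gives s = -3 ± 1j.

s = -3 ± j, -3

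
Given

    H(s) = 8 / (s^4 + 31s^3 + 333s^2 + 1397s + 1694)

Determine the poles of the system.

The poles are the roots of the denominator s^4 + 31s^3 + 333s^2 + 1397s + 1694 = 0.
Trying s = -11: the polynomial evaluates to 0, so (s + 11) is a factor.
Dividing out leaves s^3 + 20s^2 + 113s + 154 = 0.
This factors further as (s + 7)(s + 2)(s + 11) = 0.

s = -11, -7, -2, -11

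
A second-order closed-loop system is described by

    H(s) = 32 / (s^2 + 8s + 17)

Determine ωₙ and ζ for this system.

ωₙ ≈ 4.123 rad/s, ζ ≈ 0.9701

Compare the denominator to the standard form s^2 + 2ζωₙs + ωₙ².
ωₙ² = 17, so ωₙ = √17 ≈ 4.123 rad/s.
2ζωₙ = 8, so ζ = 8/(2·√17) ≈ 0.9701.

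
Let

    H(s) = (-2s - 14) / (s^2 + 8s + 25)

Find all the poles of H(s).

The poles are the roots of the denominator s^2 + 8s + 25 = 0.
Using the quadratic formula: s = (-8 ± √(-36))/2 = -4 ± 3j.

s = -4 + 3j, -4 - 3j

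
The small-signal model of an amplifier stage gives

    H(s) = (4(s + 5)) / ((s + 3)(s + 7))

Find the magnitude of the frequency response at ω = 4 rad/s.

Substitute s = j4: numerator = 20 + j16, denominator = 5 + j40.
|H(j4)| = |20 + j16| / |5 + j40| = 25.612 / 40.311 ≈ 0.6354.

|H(j4)| ≈ 0.6354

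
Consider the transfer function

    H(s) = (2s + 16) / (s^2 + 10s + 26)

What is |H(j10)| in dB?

|H(j10)|_dB ≈ -13.7 dB

Substitute s = j10: numerator = 16 + j20, denominator = -74 + j100.
|H(j10)| = |16 + j20| / |-74 + j100| = 25.612 / 124.40 ≈ 0.2059.
In decibels: 20·log₁₀(0.2059) ≈ -13.7 dB.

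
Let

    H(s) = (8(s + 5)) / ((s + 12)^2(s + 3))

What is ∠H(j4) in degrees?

∠H(j4) ≈ -51.34°

At s = j4: numerator = 40 + j32, denominator = j800.
∠H = ∠num − ∠den = 38.660° − (90°) = -51.34°.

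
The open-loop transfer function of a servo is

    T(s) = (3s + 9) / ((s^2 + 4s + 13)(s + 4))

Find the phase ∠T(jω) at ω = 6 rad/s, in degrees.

At s = j6: numerator = 9 + j18, denominator = -236 - j42.
∠T = ∠num − ∠den = 63.435° − (-169.91°) = 233.3°, which wraps to -126.7°.

∠T(j6) ≈ -126.7°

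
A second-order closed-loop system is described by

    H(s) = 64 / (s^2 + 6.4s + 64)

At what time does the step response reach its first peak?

t_p ≈ 0.4285 s

Comparing s^2 + 6.4s + 64 to s^2 + 2ζωₙs + ωₙ²: ωₙ = 8 rad/s and ζ = 6.4/(2·8) = 0.4.
ζωₙ = 6.4/2 = 3.2, so ω_d = ωₙ√(1−ζ²) = √(ωₙ² − (ζωₙ)²) = √(64 − 3.2²) = √53.76 ≈ 7.332 rad/s.
t_p = π/ω_d = π/7.332 ≈ 0.4285 s.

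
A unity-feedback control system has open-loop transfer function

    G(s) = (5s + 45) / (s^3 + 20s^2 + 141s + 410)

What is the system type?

The denominator has no factor of s at the origin — no free integrator — so this is a Type 0 system.

Type 0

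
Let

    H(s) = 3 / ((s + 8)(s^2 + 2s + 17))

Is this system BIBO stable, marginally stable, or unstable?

The poles can be read from the denominator factors: s = -8, -1 + 4j, -1 - 4j.
Since all poles lie strictly in the left half-plane, the system is stable.

stable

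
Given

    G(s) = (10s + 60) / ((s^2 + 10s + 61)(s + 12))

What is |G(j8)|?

Substitute s = j8: numerator = 60 + j80, denominator = -676 + j936.
|G(j8)| = |60 + j80| / |-676 + j936| = 100 / 1154.6 ≈ 0.08661.

|G(j8)| ≈ 0.08661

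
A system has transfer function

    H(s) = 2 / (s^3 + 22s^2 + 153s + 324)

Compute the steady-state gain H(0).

H(0) = 1/162 ≈ 0.006173

Set s = 0: H(0) = (2) / (324) = 1/162.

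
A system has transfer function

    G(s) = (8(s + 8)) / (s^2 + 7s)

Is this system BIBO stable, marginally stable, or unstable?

marginally stable

The denominator s^2 + 7s factors as s(s + 7), giving poles at s = 0, -7.
Since the simple pole(s) at s = 0 lie on the jω-axis with none in the right half-plane, the system is marginally stable.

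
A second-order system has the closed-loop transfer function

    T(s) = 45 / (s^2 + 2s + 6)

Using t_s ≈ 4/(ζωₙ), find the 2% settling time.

t_s ≈ 4 s

Comparing s^2 + 2s + 6 to s^2 + 2ζωₙs + ωₙ²: ωₙ = √6 ≈ 2.449 rad/s and ζ = 2/(2·√6) ≈ 0.4082.
ζωₙ = 2/2 = 1, so t_s ≈ 4/(ζωₙ) = 4/1 = 4 s.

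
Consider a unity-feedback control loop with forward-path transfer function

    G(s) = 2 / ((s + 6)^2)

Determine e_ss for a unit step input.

e_ss = 0.9474

G(s) has no poles at the origin.
This is a Type 0 system. Kp = lim_{s→0} G(s) = 2/36 = 1/18.
e_ss = 1/(1 + Kp) = 1/(1 + 1/18) = 18/19 ≈ 0.9474.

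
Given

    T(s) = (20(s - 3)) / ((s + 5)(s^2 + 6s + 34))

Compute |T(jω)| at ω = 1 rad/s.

Substitute s = j1: numerator = -60 + j20, denominator = 159 + j63.
|T(j1)| = |-60 + j20| / |159 + j63| = 63.246 / 171.03 ≈ 0.3698.

|T(j1)| ≈ 0.3698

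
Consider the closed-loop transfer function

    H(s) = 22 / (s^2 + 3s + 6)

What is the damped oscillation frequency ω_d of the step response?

Comparing s^2 + 3s + 6 to s^2 + 2ζωₙs + ωₙ²: ωₙ = √6 ≈ 2.449 rad/s and ζ = 3/(2·√6) ≈ 0.6124.
ζωₙ = 3/2 = 1.5, so ω_d = ωₙ√(1−ζ²) = √(ωₙ² − (ζωₙ)²) = √(6 − 1.5²) = √3.75 ≈ 1.936 rad/s.

ω_d ≈ 1.936 rad/s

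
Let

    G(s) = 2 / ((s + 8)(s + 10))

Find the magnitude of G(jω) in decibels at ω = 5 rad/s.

|G(j5)|_dB ≈ -34.4 dB

Substitute s = j5: numerator = 2, denominator = 55 + j90.
|G(j5)| = |2| / |55 + j90| = 2 / 105.48 ≈ 0.01896.
In decibels: 20·log₁₀(0.01896) ≈ -34.4 dB.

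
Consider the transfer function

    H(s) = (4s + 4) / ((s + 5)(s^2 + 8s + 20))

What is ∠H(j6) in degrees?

∠H(j6) ≈ -78.09°

At s = j6: numerator = 4 + j24, denominator = -368 + j144.
∠H = ∠num − ∠den = 80.538° − (158.63°) = -78.09°.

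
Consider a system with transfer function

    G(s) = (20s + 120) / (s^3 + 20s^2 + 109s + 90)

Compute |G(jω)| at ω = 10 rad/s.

Substitute s = j10: numerator = 120 + j200, denominator = -1910 + j90.
|G(j10)| = |120 + j200| / |-1910 + j90| = 233.24 / 1912.1 ≈ 0.1220.

|G(j10)| ≈ 0.1220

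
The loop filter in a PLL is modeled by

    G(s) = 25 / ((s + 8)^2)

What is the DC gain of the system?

G(0) = 25/64 ≈ 0.3906

At s = 0 each factor (s + a) contributes a and each (s^2 + bs + c) contributes c.
G(0) = 25·1 / ((8) · (8)) = 25/64 = 25/64.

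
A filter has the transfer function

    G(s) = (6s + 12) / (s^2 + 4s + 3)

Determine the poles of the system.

The poles are the roots of the denominator s^2 + 4s + 3 = 0.
Factoring: (s + 1)(s + 3) = 0, so s = -1 and s = -3.

s = -1, -3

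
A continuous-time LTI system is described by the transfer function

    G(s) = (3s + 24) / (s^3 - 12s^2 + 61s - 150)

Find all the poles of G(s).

s = 6, 3 ± 4j

The poles are the roots of the denominator s^3 - 12s^2 + 61s - 150 = 0.
Trying s = 6: the polynomial evaluates to 0, so (s - 6) is a factor.
Dividing out leaves s^2 - 6s + 25 = 0.
The quadratic formula then gives s = 3 ± 4j.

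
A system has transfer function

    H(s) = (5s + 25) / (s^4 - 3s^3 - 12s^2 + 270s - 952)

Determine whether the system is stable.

The denominator s^4 - 3s^3 - 12s^2 + 270s - 952 factors as (s^2 - 6s + 34)(s - 4)(s + 7), giving poles at s = 3 ± 5j, 4, -7.
Since the pole(s) at s = 3 + 5j, 3 - 5j, 4 lie in the right half-plane, the system is unstable.

unstable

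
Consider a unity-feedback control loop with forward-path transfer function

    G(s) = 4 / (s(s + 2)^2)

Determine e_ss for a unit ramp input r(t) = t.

G(s) has one pole at the origin.
This is a Type 1 system. Kv = lim_{s→0} s·G(s) = 4/4 = 1.
e_ss = 1/Kv = 1/(1) = 1.

e_ss = 1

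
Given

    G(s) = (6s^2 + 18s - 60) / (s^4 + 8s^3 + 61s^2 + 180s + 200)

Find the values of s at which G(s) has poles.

s = -2 ± 6j, -2 ± j

The poles are the roots of the denominator s^4 + 8s^3 + 61s^2 + 180s + 200 = 0.
No real roots exist; factor into two real quadratics: (s^2 + 4s + 40)(s^2 + 4s + 5) = 0.
Each quadratic gives a conjugate pair via the quadratic formula.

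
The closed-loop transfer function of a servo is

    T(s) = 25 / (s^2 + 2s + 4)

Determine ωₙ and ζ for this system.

ωₙ = 2 rad/s, ζ = 0.5

Compare the denominator to the standard form s^2 + 2ζωₙs + ωₙ².
ωₙ² = 4, so ωₙ = 2 rad/s.
2ζωₙ = 2, so ζ = 2/(2·2) = 0.5.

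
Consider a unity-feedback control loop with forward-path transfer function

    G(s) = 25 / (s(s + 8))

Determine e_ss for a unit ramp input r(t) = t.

G(s) has one pole at the origin.
This is a Type 1 system. Kv = lim_{s→0} s·G(s) = 25/8.
e_ss = 1/Kv = 1/(25/8) = 8/25 ≈ 0.3200.

e_ss = 0.3200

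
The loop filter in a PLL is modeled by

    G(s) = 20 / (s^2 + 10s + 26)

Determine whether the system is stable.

stable

The denominator s^2 + 10s + 26 factors as (s^2 + 10s + 26), giving poles at s = -5 + j, -5 - j.
Since all poles lie strictly in the left half-plane, the system is stable.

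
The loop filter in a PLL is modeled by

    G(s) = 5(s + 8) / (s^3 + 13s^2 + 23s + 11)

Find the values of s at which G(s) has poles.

s = -11, -1, -1

The poles are the roots of the denominator s^3 + 13s^2 + 23s + 11 = 0.
Trying s = -11: the polynomial evaluates to 0, so (s + 11) is a factor.
Dividing out leaves s^2 + 2s + 1 = 0.
Factoring the quadratic: (s + 1)^2 = 0.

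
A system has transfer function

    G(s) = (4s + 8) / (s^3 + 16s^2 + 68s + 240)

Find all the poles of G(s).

The poles are the roots of the denominator s^3 + 16s^2 + 68s + 240 = 0.
Trying s = -12: the polynomial evaluates to 0, so (s + 12) is a factor.
Dividing out leaves s^2 + 4s + 20 = 0.
The quadratic formula then gives s = -2 ± 4j.

s = -2 + 4j, -2 - 4j, -12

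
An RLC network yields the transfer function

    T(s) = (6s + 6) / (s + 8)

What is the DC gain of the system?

Set s = 0: T(0) = (6) / (8) = 3/4.

T(0) = 3/4 ≈ 0.7500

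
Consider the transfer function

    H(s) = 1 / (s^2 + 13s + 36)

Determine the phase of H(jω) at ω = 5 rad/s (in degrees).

At s = j5: numerator = 1, denominator = 11 + j65.
∠H = ∠num − ∠den = 0° − (80.395°) = -80.39°.

∠H(j5) ≈ -80.39°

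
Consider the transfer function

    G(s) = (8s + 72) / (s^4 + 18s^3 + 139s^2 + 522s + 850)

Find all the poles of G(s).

s = -4 ± 3j, -5 ± 3j

The poles are the roots of the denominator s^4 + 18s^3 + 139s^2 + 522s + 850 = 0.
No real roots exist; factor into two real quadratics: (s^2 + 8s + 25)(s^2 + 10s + 34) = 0.
Each quadratic gives a conjugate pair via the quadratic formula.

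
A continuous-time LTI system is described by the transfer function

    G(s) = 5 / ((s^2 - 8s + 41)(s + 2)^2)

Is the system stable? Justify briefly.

The poles can be read from the denominator factors: s = 4 ± 5j, -2, -2.
Since the pole(s) at s = 4 ± 5j lie in the right half-plane, the system is unstable.

unstable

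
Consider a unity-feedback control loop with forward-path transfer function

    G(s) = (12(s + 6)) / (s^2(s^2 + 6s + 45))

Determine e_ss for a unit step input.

e_ss = 0

G(s) has 2 poles at the origin.
This is a Type 2 system; for a step input the steady-state error is zero.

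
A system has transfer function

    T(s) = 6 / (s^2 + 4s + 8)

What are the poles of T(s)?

s = -2 ± 2j

The poles are the roots of the denominator s^2 + 4s + 8 = 0.
Using the quadratic formula: s = (-4 ± √(-16))/2 = -2 ± 2j.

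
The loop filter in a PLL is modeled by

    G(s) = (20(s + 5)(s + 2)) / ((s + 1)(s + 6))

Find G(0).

At s = 0 each factor (s + a) contributes a and each (s^2 + bs + c) contributes c.
G(0) = 20·(5) · (2) / ((1) · (6)) = 200/6 = 100/3.

G(0) = 100/3 ≈ 33.33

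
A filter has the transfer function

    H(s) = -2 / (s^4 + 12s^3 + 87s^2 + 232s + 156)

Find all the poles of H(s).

The poles are the roots of the denominator s^4 + 12s^3 + 87s^2 + 232s + 156 = 0.
Trying s = -3: the polynomial evaluates to 0, so (s + 3) is a factor.
Dividing out leaves s^3 + 9s^2 + 60s + 52 = 0.
This factors further as (s^2 + 8s + 52)(s + 1) = 0.

s = -4 ± 6j, -3, -1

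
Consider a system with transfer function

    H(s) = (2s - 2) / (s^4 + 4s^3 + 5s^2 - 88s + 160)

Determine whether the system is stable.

The denominator s^4 + 4s^3 + 5s^2 - 88s + 160 factors as (s^2 + 8s + 32)(s^2 - 4s + 5), giving poles at s = -4 + 4j, -4 - 4j, 2 + j, 2 - j.
Since the pole(s) at s = 2 + j, 2 - j lie in the right half-plane, the system is unstable.

unstable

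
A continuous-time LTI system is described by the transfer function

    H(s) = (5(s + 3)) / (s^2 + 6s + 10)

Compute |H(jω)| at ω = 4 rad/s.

Substitute s = j4: numerator = 15 + j20, denominator = -6 + j24.
|H(j4)| = |15 + j20| / |-6 + j24| = 25 / 24.739 ≈ 1.011.

|H(j4)| ≈ 1.011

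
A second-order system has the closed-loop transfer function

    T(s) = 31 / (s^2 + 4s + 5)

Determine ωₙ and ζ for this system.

ωₙ ≈ 2.236 rad/s, ζ ≈ 0.8944

Compare the denominator to the standard form s^2 + 2ζωₙs + ωₙ².
ωₙ² = 5, so ωₙ = √5 ≈ 2.236 rad/s.
2ζωₙ = 4, so ζ = 4/(2·√5) ≈ 0.8944.
With ζ = 0.8944 the response is underdamped.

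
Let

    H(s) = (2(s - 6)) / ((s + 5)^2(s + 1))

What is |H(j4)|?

|H(j4)| ≈ 0.08531

Substitute s = j4: numerator = -12 + j8, denominator = -151 + j76.
|H(j4)| = |-12 + j8| / |-151 + j76| = 14.422 / 169.05 ≈ 0.08531.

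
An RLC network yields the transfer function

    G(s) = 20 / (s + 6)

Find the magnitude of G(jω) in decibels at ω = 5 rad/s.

|G(j5)|_dB ≈ 8.17 dB

Substitute s = j5: numerator = 20, denominator = 6 + j5.
|G(j5)| = |20| / |6 + j5| = 20 / 7.8102 ≈ 2.561.
In decibels: 20·log₁₀(2.561) ≈ 8.17 dB.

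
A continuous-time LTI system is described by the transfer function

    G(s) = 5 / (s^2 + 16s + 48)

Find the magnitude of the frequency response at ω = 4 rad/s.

|G(j4)| ≈ 0.06988

Substitute s = j4: numerator = 5, denominator = 32 + j64.
|G(j4)| = |5| / |32 + j64| = 5 / 71.554 ≈ 0.06988.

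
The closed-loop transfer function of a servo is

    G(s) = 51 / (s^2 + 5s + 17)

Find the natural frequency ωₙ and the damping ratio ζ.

Compare the denominator to the standard form s^2 + 2ζωₙs + ωₙ².
ωₙ² = 17, so ωₙ = √17 ≈ 4.123 rad/s.
2ζωₙ = 5, so ζ = 5/(2·√17) ≈ 0.6063.

ωₙ ≈ 4.123 rad/s, ζ ≈ 0.6063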